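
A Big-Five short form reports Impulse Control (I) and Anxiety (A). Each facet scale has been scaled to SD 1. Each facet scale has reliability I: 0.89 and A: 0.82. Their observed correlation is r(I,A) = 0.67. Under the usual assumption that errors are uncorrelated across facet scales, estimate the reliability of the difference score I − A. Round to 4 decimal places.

0.5606

Var(I−A) = 1 + 1 − 2·0.67 = 2 − 1.34 = 0.66.
Under uncorrelated errors the observed covariances equal the true-score covariances, so only the own-variance terms attenuate.
True-score variance = [0.89 + 0.82] − 1.34 = 1.71 − 1.34 = 0.37.
Reliability = 0.37 / 0.66 = 0.5606.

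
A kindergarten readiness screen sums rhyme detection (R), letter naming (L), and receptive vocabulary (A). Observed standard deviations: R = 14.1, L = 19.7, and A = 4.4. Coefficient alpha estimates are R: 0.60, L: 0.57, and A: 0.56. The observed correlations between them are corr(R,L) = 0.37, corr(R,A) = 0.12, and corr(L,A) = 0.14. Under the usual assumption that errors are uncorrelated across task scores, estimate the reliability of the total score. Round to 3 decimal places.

0.700

Var(R+L+A) = 14.1² + 19.7² + 4.4² + 2·[14.1·19.7·0.37 + 14.1·4.4·0.12 + 19.7·4.4·0.14] = 606.26 + 244.71 = 850.97.
Because errors are independent across components, Cov(Tᵢ,Tⱼ) = Cov(Xᵢ,Xⱼ); the off-diagonal part of the true-score variance is the same as above.
True-score variance = [14.1²·0.60 + 19.7²·0.57 + 4.4²·0.56] + 244.71 = 351.339 + 244.71 = 596.049.
Reliability = 596.049 / 850.97 = 0.700.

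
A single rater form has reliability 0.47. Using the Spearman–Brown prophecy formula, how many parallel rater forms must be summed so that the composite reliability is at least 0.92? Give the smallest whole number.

13

k ≥ ρ*(1−ρ₁)/(ρ₁(1−ρ*)) = 0.92·0.53 / (0.47·0.08) = 12.968.
Smallest integer k = 13.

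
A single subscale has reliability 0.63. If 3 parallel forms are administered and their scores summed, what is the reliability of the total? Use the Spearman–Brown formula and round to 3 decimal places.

ρ_k = kρ / (1 + (k−1)ρ) = 3·0.63 / (1 + 2·0.63) = 1.890 / 2.260 = 0.836.

0.836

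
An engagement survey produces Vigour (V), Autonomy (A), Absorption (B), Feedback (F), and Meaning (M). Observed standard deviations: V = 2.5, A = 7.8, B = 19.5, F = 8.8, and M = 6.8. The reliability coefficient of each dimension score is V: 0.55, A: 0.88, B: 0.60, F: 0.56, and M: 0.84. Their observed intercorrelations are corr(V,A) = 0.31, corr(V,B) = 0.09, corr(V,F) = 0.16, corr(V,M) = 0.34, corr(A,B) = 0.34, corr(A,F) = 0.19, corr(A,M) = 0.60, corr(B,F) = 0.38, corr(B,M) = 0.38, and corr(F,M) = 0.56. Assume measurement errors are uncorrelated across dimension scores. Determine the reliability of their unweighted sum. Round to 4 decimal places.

0.8151

Var(V+A+B+F+M) = 2.5² + 7.8² + 19.5² + 8.8² + 6.8² + 2·[2.5·7.8·0.31 + 2.5·19.5·0.09 + 2.5·8.8·0.16 + 2.5·6.8·0.34 + 7.8·19.5·0.34 + 7.8·8.8·0.19 + 7.8·6.8·0.60 + 19.5·8.8·0.38 + 19.5·6.8·0.38 + 8.8·6.8·0.56] = 571.02 + 530.837 = 1101.86.
Because errors are independent across components, Cov(Tᵢ,Tⱼ) = Cov(Xᵢ,Xⱼ); the off-diagonal part of the true-score variance is the same as above.
True-score variance = [2.5²·0.55 + 7.8²·0.88 + 19.5²·0.60 + 8.8²·0.56 + 6.8²·0.84] + 530.837 = 367.335 + 530.837 = 898.172.
Reliability = 898.172 / 1101.86 = 0.8151.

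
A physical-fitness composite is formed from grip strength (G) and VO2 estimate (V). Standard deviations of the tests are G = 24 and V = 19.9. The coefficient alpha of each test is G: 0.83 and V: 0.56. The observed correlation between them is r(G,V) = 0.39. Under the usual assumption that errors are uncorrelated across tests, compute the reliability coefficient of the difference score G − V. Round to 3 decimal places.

0.546

Var(G−V) = 24² + 19.9² − 2·24·19.9·0.39 = 972.01 − 372.528 = 599.482.
Under uncorrelated errors the observed covariances equal the true-score covariances, so only the own-variance terms attenuate.
True-score variance = [24²·0.83 + 19.9²·0.56] − 372.528 = 699.846 − 372.528 = 327.318.
Reliability = 327.318 / 599.482 = 0.546.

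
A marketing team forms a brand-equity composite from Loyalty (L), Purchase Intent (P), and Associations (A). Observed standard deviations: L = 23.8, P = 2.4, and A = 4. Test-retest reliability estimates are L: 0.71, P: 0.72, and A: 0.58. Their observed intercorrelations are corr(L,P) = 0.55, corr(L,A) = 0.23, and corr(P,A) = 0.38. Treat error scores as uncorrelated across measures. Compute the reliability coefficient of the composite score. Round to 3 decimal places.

Var(L+P+A) = 23.8² + 2.4² + 4² + 2·[23.8·2.4·0.55 + 23.8·4·0.23 + 2.4·4·0.38] = 588.2 + 113.92 = 702.12.
Under uncorrelated errors the observed covariances equal the true-score covariances, so only the own-variance terms attenuate.
True-score variance = [23.8²·0.71 + 2.4²·0.72 + 4²·0.58] + 113.92 = 415.6 + 113.92 = 529.52.
Reliability = 529.52 / 702.12 = 0.754.

0.754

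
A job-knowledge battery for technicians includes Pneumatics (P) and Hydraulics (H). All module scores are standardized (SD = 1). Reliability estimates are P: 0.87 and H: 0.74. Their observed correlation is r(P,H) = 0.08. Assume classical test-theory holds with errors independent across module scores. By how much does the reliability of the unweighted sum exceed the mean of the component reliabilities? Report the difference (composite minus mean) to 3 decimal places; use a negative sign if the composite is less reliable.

0.014

Var(sum) = 2 + 0.16 = 2.16; true-score variance = 1.61 + 0.16 = 1.77; composite reliability = 0.8194.
Mean component reliability = 0.8050.
Difference = 0.8194 − 0.8050 = 0.014.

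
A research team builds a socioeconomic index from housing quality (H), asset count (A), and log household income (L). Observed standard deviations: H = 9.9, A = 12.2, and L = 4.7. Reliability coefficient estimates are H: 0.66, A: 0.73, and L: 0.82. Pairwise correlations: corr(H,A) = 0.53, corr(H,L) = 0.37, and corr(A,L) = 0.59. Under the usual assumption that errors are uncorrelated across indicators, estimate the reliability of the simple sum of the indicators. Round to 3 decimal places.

0.845

Var(H+A+L) = 9.9² + 12.2² + 4.7² + 2·[9.9·12.2·0.53 + 9.9·4.7·0.37 + 12.2·4.7·0.59] = 268.94 + 230.12 = 499.06.
With uncorrelated errors the cross-covariances are all true-score covariance, so they carry over unchanged; only the diagonal terms shrink to ρᵢσᵢ².
True-score variance = [9.9²·0.66 + 12.2²·0.73 + 4.7²·0.82] + 230.12 = 191.454 + 230.12 = 421.574.
Reliability = 421.574 / 499.06 = 0.845.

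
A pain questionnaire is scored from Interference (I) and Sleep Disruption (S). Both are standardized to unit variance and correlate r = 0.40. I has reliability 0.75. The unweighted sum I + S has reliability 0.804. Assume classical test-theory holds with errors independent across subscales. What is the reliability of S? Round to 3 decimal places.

0.701

Var(I+S) = 2 + 2·0.40 = 2.800.
True-score variance = ρ_I + ρ_S + 2·0.40, so 0.804 = (0.75 + ρ_S + 0.80) / 2.800.
ρ_S = 0.804·2.800 − 0.75 − 0.80 = 0.701.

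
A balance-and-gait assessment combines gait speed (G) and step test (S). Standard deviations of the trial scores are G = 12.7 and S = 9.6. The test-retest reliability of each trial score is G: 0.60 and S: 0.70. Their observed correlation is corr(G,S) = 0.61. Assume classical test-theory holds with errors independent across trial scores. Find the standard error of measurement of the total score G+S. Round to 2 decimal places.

9.60

Var(total) = 253.45 + 148.742 = 402.192.
True-score variance = 161.286 + 148.742 = 310.028, so reliability = 0.7708.
Error variance = 402.192 − 310.028 = 92.164; SEM = √92.164 = 9.60.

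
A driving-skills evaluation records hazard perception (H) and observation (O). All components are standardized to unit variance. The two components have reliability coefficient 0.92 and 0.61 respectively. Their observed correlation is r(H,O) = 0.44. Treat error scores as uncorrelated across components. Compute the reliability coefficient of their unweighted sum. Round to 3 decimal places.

0.837

Var(H+O) = 2 + 2·[0.44] = 2 + 0.88 = 2.88.
Because errors are independent across components, Cov(Tᵢ,Tⱼ) = Cov(Xᵢ,Xⱼ); the off-diagonal part of the true-score variance is the same as above.
True-score variance = [0.92 + 0.61] + 0.88 = 1.53 + 0.88 = 2.41.
Reliability = 2.41 / 2.88 = 0.837.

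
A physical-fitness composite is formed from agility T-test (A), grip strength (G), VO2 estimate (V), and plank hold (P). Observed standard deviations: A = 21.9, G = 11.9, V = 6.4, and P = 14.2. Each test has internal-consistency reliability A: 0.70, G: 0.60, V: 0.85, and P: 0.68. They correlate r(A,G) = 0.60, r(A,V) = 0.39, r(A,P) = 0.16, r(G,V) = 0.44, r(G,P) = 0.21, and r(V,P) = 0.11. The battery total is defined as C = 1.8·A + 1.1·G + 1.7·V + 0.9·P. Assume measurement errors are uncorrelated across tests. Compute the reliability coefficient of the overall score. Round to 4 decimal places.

0.8194

Var(C) = 1.8²·21.9² + 1.1²·11.9² + 1.7²·6.4² + 0.9²·14.2² + 2·[1.98·21.9·11.9·0.60 + 3.06·21.9·6.4·0.39 + 1.62·21.9·14.2·0.16 + 1.87·11.9·6.4·0.44 + 0.99·11.9·14.2·0.21 + 1.53·6.4·14.2·0.11] = 2006.99 + 1341.14 = 3348.12.
Because errors are independent across components, Cov(Tᵢ,Tⱼ) = Cov(Xᵢ,Xⱼ); the off-diagonal part of the true-score variance is the same as above.
True-score variance = [1.8²·21.9²·0.70 + 1.1²·11.9²·0.60 + 1.7²·6.4²·0.85 + 0.9²·14.2²·0.68] + 1341.14 = 1402.25 + 1341.14 = 2743.38.
Reliability = 2743.38 / 3348.12 = 0.8194.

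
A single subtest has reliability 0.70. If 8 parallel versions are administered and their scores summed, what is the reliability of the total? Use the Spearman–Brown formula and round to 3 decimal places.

ρ_k = kρ / (1 + (k−1)ρ) = 8·0.70 / (1 + 7·0.70) = 5.600 / 5.900 = 0.949.

0.949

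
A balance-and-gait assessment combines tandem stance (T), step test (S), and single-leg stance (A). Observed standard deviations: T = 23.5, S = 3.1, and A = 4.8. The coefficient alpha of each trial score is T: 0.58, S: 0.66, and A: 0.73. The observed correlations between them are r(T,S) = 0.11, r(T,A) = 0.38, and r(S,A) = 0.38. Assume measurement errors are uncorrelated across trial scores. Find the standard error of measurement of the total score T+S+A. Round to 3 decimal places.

15.538

Var(total) = 584.9 + 113.064 = 697.964.
True-score variance = 343.467 + 113.064 = 456.531, so reliability = 0.6541.
Error variance = 697.964 − 456.531 = 241.433; SEM = √241.433 = 15.538.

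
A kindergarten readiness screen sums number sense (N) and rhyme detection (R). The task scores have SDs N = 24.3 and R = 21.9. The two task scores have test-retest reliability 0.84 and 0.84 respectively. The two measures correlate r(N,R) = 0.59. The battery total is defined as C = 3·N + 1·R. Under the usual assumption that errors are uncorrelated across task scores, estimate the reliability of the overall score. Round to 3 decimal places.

Var(C) = 3²·24.3² + 21.9² + 2·[3·24.3·21.9·0.59] = 5794.02 + 1883.88 = 7677.9.
Because errors are independent across components, Cov(Tᵢ,Tⱼ) = Cov(Xᵢ,Xⱼ); the off-diagonal part of the true-score variance is the same as above.
True-score variance = [3²·24.3²·0.84 + 21.9²·0.84] + 1883.88 = 4866.98 + 1883.88 = 6750.86.
Reliability = 6750.86 / 7677.9 = 0.879.

0.879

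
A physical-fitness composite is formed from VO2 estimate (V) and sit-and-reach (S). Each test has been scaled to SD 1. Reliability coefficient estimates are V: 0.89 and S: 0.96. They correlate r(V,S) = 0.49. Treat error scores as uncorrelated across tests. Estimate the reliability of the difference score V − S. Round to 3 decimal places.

Var(V−S) = 1 + 1 − 2·0.49 = 2 − 0.98 = 1.02.
With uncorrelated errors the cross-covariances are all true-score covariance, so they carry over unchanged; only the diagonal terms shrink to ρᵢσᵢ².
True-score variance = [0.89 + 0.96] − 0.98 = 1.85 − 0.98 = 0.87.
Reliability = 0.87 / 1.02 = 0.853.

0.853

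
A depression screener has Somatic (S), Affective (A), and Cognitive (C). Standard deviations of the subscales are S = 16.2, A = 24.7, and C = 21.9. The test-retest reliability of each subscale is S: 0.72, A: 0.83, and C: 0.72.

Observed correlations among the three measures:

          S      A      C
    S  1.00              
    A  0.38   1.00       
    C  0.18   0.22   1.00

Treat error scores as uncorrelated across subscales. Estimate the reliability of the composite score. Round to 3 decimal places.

Var(S+A+C) = 16.2² + 24.7² + 21.9² + 2·[16.2·24.7·0.38 + 16.2·21.9·0.18 + 24.7·21.9·0.22] = 1352.14 + 669.836 = 2021.98.
Under uncorrelated errors the observed covariances equal the true-score covariances, so only the own-variance terms attenuate.
True-score variance = [16.2²·0.72 + 24.7²·0.83 + 21.9²·0.72] + 669.836 = 1040.65 + 669.836 = 1710.49.
Reliability = 1710.49 / 2021.98 = 0.846.

0.846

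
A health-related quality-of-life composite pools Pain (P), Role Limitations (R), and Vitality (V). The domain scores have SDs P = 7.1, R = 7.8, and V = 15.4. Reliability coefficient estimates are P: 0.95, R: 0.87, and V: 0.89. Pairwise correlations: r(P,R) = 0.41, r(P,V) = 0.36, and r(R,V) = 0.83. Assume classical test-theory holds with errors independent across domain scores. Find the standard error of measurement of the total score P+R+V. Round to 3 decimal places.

6.043

Var(total) = 348.41 + 323.536 = 671.946.
True-score variance = 311.893 + 323.536 = 635.428, so reliability = 0.9457.
Error variance = 671.946 − 635.428 = 36.5173; SEM = √36.5173 = 6.043.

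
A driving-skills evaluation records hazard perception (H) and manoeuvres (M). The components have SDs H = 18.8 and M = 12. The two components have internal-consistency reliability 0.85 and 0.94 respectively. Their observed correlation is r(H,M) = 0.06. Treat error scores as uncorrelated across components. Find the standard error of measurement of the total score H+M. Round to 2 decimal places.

7.85

Var(total) = 497.44 + 27.072 = 524.512.
True-score variance = 435.784 + 27.072 = 462.856, so reliability = 0.8825.
Error variance = 524.512 − 462.856 = 61.656; SEM = √61.656 = 7.85.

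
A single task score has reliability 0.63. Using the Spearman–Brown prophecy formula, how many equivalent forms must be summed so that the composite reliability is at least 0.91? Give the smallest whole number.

6

k ≥ ρ*(1−ρ₁)/(ρ₁(1−ρ*)) = 0.91·0.37 / (0.63·0.09) = 5.938.
Smallest integer k = 6.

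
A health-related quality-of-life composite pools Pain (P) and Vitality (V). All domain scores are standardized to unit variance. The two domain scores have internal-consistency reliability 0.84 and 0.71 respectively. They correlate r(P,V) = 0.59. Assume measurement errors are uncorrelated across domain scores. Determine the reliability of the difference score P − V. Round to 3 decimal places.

0.451

Var(P−V) = 1 + 1 − 2·0.59 = 2 − 1.18 = 0.82.
With uncorrelated errors the cross-covariances are all true-score covariance, so they carry over unchanged; only the diagonal terms shrink to ρᵢσᵢ².
True-score variance = [0.84 + 0.71] − 1.18 = 1.55 − 1.18 = 0.37.
Reliability = 0.37 / 0.82 = 0.451.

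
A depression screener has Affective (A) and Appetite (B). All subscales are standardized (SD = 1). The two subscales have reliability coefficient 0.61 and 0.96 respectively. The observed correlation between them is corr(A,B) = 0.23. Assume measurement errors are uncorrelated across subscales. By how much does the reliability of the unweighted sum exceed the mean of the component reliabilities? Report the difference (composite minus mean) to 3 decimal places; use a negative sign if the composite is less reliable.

Var(sum) = 2 + 0.46 = 2.46; true-score variance = 1.57 + 0.46 = 2.03; composite reliability = 0.8252.
Mean component reliability = 0.7850.
Difference = 0.8252 − 0.7850 = 0.040.

0.040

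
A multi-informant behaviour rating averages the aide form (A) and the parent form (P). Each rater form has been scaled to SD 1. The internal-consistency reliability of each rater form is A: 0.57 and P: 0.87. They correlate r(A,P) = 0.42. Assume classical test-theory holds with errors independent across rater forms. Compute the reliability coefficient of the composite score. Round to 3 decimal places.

0.803

Var(A+P) = 2 + 2·[0.42] = 2 + 0.84 = 2.84.
Under uncorrelated errors the observed covariances equal the true-score covariances, so only the own-variance terms attenuate.
True-score variance = [0.57 + 0.87] + 0.84 = 1.44 + 0.84 = 2.28.
Reliability = 2.28 / 2.84 = 0.803.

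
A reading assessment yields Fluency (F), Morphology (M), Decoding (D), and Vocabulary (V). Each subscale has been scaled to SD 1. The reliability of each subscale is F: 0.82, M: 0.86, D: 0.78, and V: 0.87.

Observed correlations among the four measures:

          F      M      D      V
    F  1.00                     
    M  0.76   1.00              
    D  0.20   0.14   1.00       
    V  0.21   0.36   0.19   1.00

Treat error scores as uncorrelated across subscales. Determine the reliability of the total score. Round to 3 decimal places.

Var(F+M+D+V) = 4 + 2·[0.76 + 0.20 + 0.21 + 0.14 + 0.36 + 0.19] = 4 + 3.72 = 7.72.
Under uncorrelated errors the observed covariances equal the true-score covariances, so only the own-variance terms attenuate.
True-score variance = [0.82 + 0.86 + 0.78 + 0.87] + 3.72 = 3.33 + 3.72 = 7.05.
Reliability = 7.05 / 7.72 = 0.913.

0.913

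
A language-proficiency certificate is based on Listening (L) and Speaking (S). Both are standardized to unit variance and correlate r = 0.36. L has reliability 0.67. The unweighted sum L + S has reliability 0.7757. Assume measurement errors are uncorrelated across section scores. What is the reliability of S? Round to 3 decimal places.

0.720

Var(L+S) = 2 + 2·0.36 = 2.720.
True-score variance = ρ_L + ρ_S + 2·0.36, so 0.7757 = (0.67 + ρ_S + 0.72) / 2.720.
ρ_S = 0.7757·2.720 − 0.67 − 0.72 = 0.720.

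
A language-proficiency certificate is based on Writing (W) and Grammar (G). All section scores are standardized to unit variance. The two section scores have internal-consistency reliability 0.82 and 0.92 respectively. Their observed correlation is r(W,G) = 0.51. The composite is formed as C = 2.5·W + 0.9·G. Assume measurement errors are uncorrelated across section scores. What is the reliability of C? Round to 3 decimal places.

0.873

Var(C) = 2.5² + 0.9² + 2·[2.25·0.51] = 7.06 + 2.295 = 9.355.
Because errors are independent across components, Cov(Tᵢ,Tⱼ) = Cov(Xᵢ,Xⱼ); the off-diagonal part of the true-score variance is the same as above.
True-score variance = [2.5²·0.82 + 0.9²·0.92] + 2.295 = 5.8702 + 2.295 = 8.1652.
Reliability = 8.1652 / 9.355 = 0.873.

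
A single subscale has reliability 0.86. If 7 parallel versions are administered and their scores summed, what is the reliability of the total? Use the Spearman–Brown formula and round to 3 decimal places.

ρ_k = kρ / (1 + (k−1)ρ) = 7·0.86 / (1 + 6·0.86) = 6.020 / 6.160 = 0.977.

0.977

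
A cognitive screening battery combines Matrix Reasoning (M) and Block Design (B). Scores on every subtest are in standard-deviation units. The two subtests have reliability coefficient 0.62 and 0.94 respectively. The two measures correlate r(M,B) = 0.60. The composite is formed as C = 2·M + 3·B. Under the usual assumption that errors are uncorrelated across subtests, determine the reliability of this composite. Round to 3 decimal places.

0.898

Var(C) = 2² + 3² + 2·[6·0.60] = 13 + 7.2 = 20.2.
With uncorrelated errors the cross-covariances are all true-score covariance, so they carry over unchanged; only the diagonal terms shrink to ρᵢσᵢ².
True-score variance = [2²·0.62 + 3²·0.94] + 7.2 = 10.94 + 7.2 = 18.14.
Reliability = 18.14 / 20.2 = 0.898.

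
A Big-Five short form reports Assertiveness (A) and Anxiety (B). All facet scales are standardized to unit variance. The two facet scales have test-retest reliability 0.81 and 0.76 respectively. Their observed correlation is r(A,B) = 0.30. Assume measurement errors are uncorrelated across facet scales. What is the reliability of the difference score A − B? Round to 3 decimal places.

Var(A−B) = 1 + 1 − 2·0.30 = 2 − 0.6 = 1.4.
With uncorrelated errors the cross-covariances are all true-score covariance, so they carry over unchanged; only the diagonal terms shrink to ρᵢσᵢ².
True-score variance = [0.81 + 0.76] − 0.6 = 1.57 − 0.6 = 0.97.
Reliability = 0.97 / 1.4 = 0.693.

0.693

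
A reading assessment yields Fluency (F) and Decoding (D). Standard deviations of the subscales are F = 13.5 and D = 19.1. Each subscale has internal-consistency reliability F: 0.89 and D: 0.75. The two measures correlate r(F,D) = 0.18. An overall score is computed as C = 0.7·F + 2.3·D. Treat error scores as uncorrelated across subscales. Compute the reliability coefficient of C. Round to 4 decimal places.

0.7730

Var(C) = 0.7²·13.5² + 2.3²·19.1² + 2·[1.61·13.5·19.1·0.18] = 2019.15 + 149.45 = 2168.6.
Because errors are independent across components, Cov(Tᵢ,Tⱼ) = Cov(Xᵢ,Xⱼ); the off-diagonal part of the true-score variance is the same as above.
True-score variance = [0.7²·13.5²·0.89 + 2.3²·19.1²·0.75] + 149.45 = 1526.86 + 149.45 = 1676.31.
Reliability = 1676.31 / 2168.6 = 0.7730.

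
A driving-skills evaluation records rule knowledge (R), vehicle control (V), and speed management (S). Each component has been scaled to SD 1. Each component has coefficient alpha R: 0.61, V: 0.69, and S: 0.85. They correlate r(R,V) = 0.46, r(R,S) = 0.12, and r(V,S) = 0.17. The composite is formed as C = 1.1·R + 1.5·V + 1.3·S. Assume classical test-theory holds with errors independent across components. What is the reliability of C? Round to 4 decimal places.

Var(C) = 1.1² + 1.5² + 1.3² + 2·[1.65·0.46 + 1.43·0.12 + 1.95·0.17] = 5.15 + 2.5242 = 7.6742.
With uncorrelated errors the cross-covariances are all true-score covariance, so they carry over unchanged; only the diagonal terms shrink to ρᵢσᵢ².
True-score variance = [1.1²·0.61 + 1.5²·0.69 + 1.3²·0.85] + 2.5242 = 3.7271 + 2.5242 = 6.2513.
Reliability = 6.2513 / 7.6742 = 0.8146.

0.8146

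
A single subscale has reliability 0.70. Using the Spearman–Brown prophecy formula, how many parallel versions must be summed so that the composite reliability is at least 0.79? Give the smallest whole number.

2

k ≥ ρ*(1−ρ₁)/(ρ₁(1−ρ*)) = 0.79·0.30 / (0.70·0.21) = 1.612.
Smallest integer k = 2.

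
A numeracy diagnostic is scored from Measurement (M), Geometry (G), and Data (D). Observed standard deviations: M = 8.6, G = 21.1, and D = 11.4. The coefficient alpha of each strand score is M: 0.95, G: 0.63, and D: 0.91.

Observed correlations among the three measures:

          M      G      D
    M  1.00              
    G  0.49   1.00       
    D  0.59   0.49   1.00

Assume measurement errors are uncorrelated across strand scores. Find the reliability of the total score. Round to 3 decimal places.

0.847

Var(M+G+D) = 8.6² + 21.1² + 11.4² + 2·[8.6·21.1·0.49 + 8.6·11.4·0.59 + 21.1·11.4·0.49] = 649.13 + 529.247 = 1178.38.
Under uncorrelated errors the observed covariances equal the true-score covariances, so only the own-variance terms attenuate.
True-score variance = [8.6²·0.95 + 21.1²·0.63 + 11.4²·0.91] + 529.247 = 469.008 + 529.247 = 998.255.
Reliability = 998.255 / 1178.38 = 0.847.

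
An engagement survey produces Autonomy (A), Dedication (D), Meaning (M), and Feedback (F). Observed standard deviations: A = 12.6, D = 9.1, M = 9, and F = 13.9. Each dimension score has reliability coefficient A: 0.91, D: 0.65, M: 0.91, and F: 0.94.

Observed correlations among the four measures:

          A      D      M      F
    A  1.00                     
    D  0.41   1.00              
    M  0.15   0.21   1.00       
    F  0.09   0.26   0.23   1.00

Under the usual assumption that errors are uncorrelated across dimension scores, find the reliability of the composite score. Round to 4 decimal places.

0.9254

Var(A+D+M+F) = 12.6² + 9.1² + 9² + 13.9² + 2·[12.6·9.1·0.41 + 12.6·9·0.15 + 12.6·13.9·0.09 + 9.1·9·0.21 + 9.1·13.9·0.26 + 9·13.9·0.23] = 515.78 + 317.285 = 833.065.
Because errors are independent across components, Cov(Tᵢ,Tⱼ) = Cov(Xᵢ,Xⱼ); the off-diagonal part of the true-score variance is the same as above.
True-score variance = [12.6²·0.91 + 9.1²·0.65 + 9²·0.91 + 13.9²·0.94] + 317.285 = 453.625 + 317.285 = 770.911.
Reliability = 770.911 / 833.065 = 0.9254.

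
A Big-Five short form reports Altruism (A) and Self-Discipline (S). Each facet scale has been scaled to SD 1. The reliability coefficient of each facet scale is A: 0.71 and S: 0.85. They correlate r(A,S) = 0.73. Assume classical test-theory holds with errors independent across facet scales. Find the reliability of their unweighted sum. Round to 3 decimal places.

Var(A+S) = 2 + 2·[0.73] = 2 + 1.46 = 3.46.
With uncorrelated errors the cross-covariances are all true-score covariance, so they carry over unchanged; only the diagonal terms shrink to ρᵢσᵢ².
True-score variance = [0.71 + 0.85] + 1.46 = 1.56 + 1.46 = 3.02.
Reliability = 3.02 / 3.46 = 0.873.

0.873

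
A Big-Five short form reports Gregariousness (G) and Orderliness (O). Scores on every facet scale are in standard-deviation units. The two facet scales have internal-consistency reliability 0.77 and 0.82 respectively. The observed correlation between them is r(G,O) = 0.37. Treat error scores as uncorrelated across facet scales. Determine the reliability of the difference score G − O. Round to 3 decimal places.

Var(G−O) = 1 + 1 − 2·0.37 = 2 − 0.74 = 1.26.
With uncorrelated errors the cross-covariances are all true-score covariance, so they carry over unchanged; only the diagonal terms shrink to ρᵢσᵢ².
True-score variance = [0.77 + 0.82] − 0.74 = 1.59 − 0.74 = 0.85.
Reliability = 0.85 / 1.26 = 0.675.

0.675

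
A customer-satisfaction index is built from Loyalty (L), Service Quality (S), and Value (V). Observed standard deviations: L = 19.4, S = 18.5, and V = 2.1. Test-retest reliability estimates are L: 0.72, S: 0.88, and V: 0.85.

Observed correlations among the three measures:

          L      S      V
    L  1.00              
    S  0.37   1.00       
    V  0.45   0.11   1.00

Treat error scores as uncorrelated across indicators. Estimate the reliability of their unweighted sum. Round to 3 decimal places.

Var(L+S+V) = 19.4² + 18.5² + 2.1² + 2·[19.4·18.5·0.37 + 19.4·2.1·0.45 + 18.5·2.1·0.11] = 723.02 + 310.799 = 1033.82.
Under uncorrelated errors the observed covariances equal the true-score covariances, so only the own-variance terms attenuate.
True-score variance = [19.4²·0.72 + 18.5²·0.88 + 2.1²·0.85] + 310.799 = 575.908 + 310.799 = 886.707.
Reliability = 886.707 / 1033.82 = 0.858.

0.858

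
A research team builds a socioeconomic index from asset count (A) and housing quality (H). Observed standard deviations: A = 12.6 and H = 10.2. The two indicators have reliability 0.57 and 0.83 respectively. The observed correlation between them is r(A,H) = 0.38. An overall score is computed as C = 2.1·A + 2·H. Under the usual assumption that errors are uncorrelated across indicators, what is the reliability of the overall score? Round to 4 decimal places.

Var(C) = 2.1²·12.6² + 2²·10.2² + 2·[4.2·12.6·10.2·0.38] = 1116.29 + 410.236 = 1526.53.
Under uncorrelated errors the observed covariances equal the true-score covariances, so only the own-variance terms attenuate.
True-score variance = [2.1²·12.6²·0.57 + 2²·10.2²·0.83] + 410.236 = 744.488 + 410.236 = 1154.72.
Reliability = 1154.72 / 1526.53 = 0.7564.

0.7564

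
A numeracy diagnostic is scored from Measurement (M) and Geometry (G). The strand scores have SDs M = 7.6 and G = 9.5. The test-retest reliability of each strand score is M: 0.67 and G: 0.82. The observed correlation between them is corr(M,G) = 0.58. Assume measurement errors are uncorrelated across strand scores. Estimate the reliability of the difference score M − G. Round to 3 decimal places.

Var(M−G) = 7.6² + 9.5² − 2·7.6·9.5·0.58 = 148.01 − 83.752 = 64.258.
With uncorrelated errors the cross-covariances are all true-score covariance, so they carry over unchanged; only the diagonal terms shrink to ρᵢσᵢ².
True-score variance = [7.6²·0.67 + 9.5²·0.82] − 83.752 = 112.704 − 83.752 = 28.9522.
Reliability = 28.9522 / 64.258 = 0.451.

0.451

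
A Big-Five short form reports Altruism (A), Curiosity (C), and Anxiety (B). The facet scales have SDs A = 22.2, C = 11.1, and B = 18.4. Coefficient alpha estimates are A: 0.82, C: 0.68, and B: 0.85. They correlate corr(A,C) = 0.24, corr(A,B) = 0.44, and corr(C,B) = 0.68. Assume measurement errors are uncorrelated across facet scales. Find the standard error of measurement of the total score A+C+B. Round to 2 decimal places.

13.38

Var(total) = 954.61 + 755.51 = 1710.12.
True-score variance = 775.688 + 755.51 = 1531.2, so reliability = 0.8954.
Error variance = 1710.12 − 1531.2 = 178.922; SEM = √178.922 = 13.38.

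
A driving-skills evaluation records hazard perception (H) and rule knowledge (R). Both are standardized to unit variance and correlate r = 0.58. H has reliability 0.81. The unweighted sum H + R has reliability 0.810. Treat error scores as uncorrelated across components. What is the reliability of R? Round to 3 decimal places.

0.590

Var(H+R) = 2 + 2·0.58 = 3.160.
True-score variance = ρ_H + ρ_R + 2·0.58, so 0.810 = (0.81 + ρ_R + 1.16) / 3.160.
ρ_R = 0.810·3.160 − 0.81 − 1.16 = 0.590.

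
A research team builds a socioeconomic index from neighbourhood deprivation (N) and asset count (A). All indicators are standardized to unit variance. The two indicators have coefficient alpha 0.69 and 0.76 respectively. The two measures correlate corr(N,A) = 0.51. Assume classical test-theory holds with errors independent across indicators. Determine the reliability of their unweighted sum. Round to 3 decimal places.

Var(N+A) = 2 + 2·[0.51] = 2 + 1.02 = 3.02.
Under uncorrelated errors the observed covariances equal the true-score covariances, so only the own-variance terms attenuate.
True-score variance = [0.69 + 0.76] + 1.02 = 1.45 + 1.02 = 2.47.
Reliability = 2.47 / 3.02 = 0.818.

0.818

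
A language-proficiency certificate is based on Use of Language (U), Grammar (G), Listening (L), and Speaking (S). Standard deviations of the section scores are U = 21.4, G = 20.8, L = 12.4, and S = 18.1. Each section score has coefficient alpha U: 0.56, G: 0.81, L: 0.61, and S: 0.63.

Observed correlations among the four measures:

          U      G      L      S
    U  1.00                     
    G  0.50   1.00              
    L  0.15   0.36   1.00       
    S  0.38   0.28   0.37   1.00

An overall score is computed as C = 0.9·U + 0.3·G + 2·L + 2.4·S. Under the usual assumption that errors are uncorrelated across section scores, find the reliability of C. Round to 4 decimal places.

Var(C) = 0.9²·21.4² + 0.3²·20.8² + 2²·12.4² + 2.4²·18.1² + 2·[0.27·21.4·20.8·0.50 + 1.8·21.4·12.4·0.15 + 2.16·21.4·18.1·0.38 + 0.6·20.8·12.4·0.36 + 0.72·20.8·18.1·0.28 + 4.8·12.4·18.1·0.37] = 2911.96 + 1959.76 = 4871.72.
Under uncorrelated errors the observed covariances equal the true-score covariances, so only the own-variance terms attenuate.
True-score variance = [0.9²·21.4²·0.56 + 0.3²·20.8²·0.81 + 2²·12.4²·0.61 + 2.4²·18.1²·0.63] + 1959.76 = 1803.28 + 1959.76 = 3763.04.
Reliability = 3763.04 / 4871.72 = 0.7724.

0.7724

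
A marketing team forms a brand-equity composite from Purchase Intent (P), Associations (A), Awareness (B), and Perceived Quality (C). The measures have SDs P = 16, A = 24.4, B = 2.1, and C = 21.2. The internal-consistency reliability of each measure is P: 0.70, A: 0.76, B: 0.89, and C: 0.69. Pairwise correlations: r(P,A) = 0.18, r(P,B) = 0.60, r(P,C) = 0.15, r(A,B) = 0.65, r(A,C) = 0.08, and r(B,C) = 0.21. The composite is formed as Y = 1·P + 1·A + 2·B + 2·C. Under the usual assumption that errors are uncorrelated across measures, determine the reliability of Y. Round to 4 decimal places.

Var(Y) = 16² + 24.4² + 2²·2.1² + 2²·21.2² + 2·[16·24.4·0.18 + 2·16·2.1·0.60 + 2·16·21.2·0.15 + 2·24.4·2.1·0.65 + 2·24.4·21.2·0.08 + 4·2.1·21.2·0.21] = 2666.76 + 798.251 = 3465.01.
Because errors are independent across components, Cov(Tᵢ,Tⱼ) = Cov(Xᵢ,Xⱼ); the off-diagonal part of the true-score variance is the same as above.
True-score variance = [16²·0.70 + 24.4²·0.76 + 2²·2.1²·0.89 + 2²·21.2²·0.69] + 798.251 = 1887.83 + 798.251 = 2686.08.
Reliability = 2686.08 / 3465.01 = 0.7752.

0.7752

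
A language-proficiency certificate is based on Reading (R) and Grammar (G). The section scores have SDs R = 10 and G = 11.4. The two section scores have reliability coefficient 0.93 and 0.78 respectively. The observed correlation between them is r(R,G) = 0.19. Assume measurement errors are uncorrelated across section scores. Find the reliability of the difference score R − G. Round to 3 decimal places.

Var(R−G) = 10² + 11.4² − 2·10·11.4·0.19 = 229.96 − 43.32 = 186.64.
Because errors are independent across components, Cov(Tᵢ,Tⱼ) = Cov(Xᵢ,Xⱼ); the off-diagonal part of the true-score variance is the same as above.
True-score variance = [10²·0.93 + 11.4²·0.78] − 43.32 = 194.369 − 43.32 = 151.049.
Reliability = 151.049 / 186.64 = 0.809.

0.809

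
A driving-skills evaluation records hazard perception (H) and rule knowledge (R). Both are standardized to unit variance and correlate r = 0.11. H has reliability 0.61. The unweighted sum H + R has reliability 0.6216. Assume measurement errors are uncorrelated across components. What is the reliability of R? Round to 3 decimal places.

Var(H+R) = 2 + 2·0.11 = 2.220.
True-score variance = ρ_H + ρ_R + 2·0.11, so 0.6216 = (0.61 + ρ_R + 0.22) / 2.220.
ρ_R = 0.6216·2.220 − 0.61 − 0.22 = 0.550.

0.550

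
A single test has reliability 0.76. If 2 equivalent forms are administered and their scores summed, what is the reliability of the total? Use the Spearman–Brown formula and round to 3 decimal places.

ρ_k = kρ / (1 + (k−1)ρ) = 2·0.76 / (1 + 1·0.76) = 1.520 / 1.760 = 0.864.

0.864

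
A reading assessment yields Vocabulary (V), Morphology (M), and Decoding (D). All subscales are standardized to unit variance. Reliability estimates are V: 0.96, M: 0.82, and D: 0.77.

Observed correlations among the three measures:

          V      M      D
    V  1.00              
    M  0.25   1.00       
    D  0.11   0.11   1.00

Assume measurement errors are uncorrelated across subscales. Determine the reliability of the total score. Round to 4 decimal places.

0.8858

Var(V+M+D) = 3 + 2·[0.25 + 0.11 + 0.11] = 3 + 0.94 = 3.94.
Under uncorrelated errors the observed covariances equal the true-score covariances, so only the own-variance terms attenuate.
True-score variance = [0.96 + 0.82 + 0.77] + 0.94 = 2.55 + 0.94 = 3.49.
Reliability = 3.49 / 3.94 = 0.8858.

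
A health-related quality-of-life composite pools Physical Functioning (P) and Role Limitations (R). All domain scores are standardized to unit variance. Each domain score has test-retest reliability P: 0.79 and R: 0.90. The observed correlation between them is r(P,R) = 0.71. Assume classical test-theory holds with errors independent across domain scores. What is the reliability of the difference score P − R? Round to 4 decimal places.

Var(P−R) = 1 + 1 − 2·0.71 = 2 − 1.42 = 0.58.
With uncorrelated errors the cross-covariances are all true-score covariance, so they carry over unchanged; only the diagonal terms shrink to ρᵢσᵢ².
True-score variance = [0.79 + 0.90] − 1.42 = 1.69 − 1.42 = 0.27.
Reliability = 0.27 / 0.58 = 0.4655.

0.4655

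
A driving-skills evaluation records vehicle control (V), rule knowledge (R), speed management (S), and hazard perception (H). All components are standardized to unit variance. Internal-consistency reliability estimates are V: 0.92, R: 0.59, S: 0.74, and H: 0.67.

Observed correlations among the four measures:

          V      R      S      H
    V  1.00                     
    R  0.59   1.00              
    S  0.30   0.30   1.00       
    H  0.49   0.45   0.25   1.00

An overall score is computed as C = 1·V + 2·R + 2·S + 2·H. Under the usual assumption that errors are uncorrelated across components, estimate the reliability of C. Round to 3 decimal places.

0.846

Var(C) = 1 + 2² + 2² + 2² + 2·[2·0.59 + 2·0.30 + 2·0.49 + 4·0.30 + 4·0.45 + 4·0.25] = 13 + 13.52 = 26.52.
With uncorrelated errors the cross-covariances are all true-score covariance, so they carry over unchanged; only the diagonal terms shrink to ρᵢσᵢ².
True-score variance = [0.92 + 2²·0.59 + 2²·0.74 + 2²·0.67] + 13.52 = 8.92 + 13.52 = 22.44.
Reliability = 22.44 / 26.52 = 0.846.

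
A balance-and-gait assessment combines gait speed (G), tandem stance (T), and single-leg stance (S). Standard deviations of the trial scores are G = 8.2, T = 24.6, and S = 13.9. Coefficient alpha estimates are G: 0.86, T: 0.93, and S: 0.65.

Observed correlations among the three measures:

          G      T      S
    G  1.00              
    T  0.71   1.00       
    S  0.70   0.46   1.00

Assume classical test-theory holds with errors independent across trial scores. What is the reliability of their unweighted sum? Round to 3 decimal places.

0.927

Var(G+T+S) = 8.2² + 24.6² + 13.9² + 2·[8.2·24.6·0.71 + 8.2·13.9·0.70 + 24.6·13.9·0.46] = 865.61 + 760.599 = 1626.21.
Under uncorrelated errors the observed covariances equal the true-score covariances, so only the own-variance terms attenuate.
True-score variance = [8.2²·0.86 + 24.6²·0.93 + 13.9²·0.65] + 760.599 = 746.212 + 760.599 = 1506.81.
Reliability = 1506.81 / 1626.21 = 0.927.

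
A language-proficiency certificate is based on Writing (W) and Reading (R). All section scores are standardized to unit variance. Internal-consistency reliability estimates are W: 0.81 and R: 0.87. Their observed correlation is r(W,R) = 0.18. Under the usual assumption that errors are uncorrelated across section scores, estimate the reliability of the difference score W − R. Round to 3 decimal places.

Var(W−R) = 1 + 1 − 2·0.18 = 2 − 0.36 = 1.64.
Because errors are independent across components, Cov(Tᵢ,Tⱼ) = Cov(Xᵢ,Xⱼ); the off-diagonal part of the true-score variance is the same as above.
True-score variance = [0.81 + 0.87] − 0.36 = 1.68 − 0.36 = 1.32.
Reliability = 1.32 / 1.64 = 0.805.

0.805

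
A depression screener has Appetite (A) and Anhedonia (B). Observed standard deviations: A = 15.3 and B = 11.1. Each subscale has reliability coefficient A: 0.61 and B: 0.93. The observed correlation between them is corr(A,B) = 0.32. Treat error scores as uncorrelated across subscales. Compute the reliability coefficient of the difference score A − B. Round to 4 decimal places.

0.5981

Var(A−B) = 15.3² + 11.1² − 2·15.3·11.1·0.32 = 357.3 − 108.691 = 248.609.
With uncorrelated errors the cross-covariances are all true-score covariance, so they carry over unchanged; only the diagonal terms shrink to ρᵢσᵢ².
True-score variance = [15.3²·0.61 + 11.1²·0.93] − 108.691 = 257.38 − 108.691 = 148.689.
Reliability = 148.689 / 248.609 = 0.5981.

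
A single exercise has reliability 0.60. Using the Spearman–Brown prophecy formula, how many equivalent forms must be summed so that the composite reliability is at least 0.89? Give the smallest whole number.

6

k ≥ ρ*(1−ρ₁)/(ρ₁(1−ρ*)) = 0.89·0.40 / (0.60·0.11) = 5.394.
Smallest integer k = 6.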